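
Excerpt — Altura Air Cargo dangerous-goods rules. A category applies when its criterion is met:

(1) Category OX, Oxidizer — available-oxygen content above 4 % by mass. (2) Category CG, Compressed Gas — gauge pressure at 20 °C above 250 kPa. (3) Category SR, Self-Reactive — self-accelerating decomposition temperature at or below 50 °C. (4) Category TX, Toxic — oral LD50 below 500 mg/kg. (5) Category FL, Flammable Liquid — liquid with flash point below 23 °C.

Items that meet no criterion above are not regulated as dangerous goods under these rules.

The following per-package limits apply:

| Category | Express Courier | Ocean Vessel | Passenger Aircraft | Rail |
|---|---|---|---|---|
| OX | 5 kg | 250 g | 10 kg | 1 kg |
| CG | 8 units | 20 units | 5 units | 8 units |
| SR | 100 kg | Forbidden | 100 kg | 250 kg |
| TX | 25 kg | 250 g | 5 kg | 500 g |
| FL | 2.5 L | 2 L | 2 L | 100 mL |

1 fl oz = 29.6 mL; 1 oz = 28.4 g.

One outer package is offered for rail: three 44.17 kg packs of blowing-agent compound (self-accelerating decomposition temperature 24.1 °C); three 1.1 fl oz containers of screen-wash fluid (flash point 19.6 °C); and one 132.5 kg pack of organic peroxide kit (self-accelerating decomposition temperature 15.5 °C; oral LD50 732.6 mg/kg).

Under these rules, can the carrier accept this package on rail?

No

With self-accelerating decomposition temperature 24.1 °C (≤ 50 °C), the blowing-agent compound falls in Category SR.
The screen-wash fluid has flash point 19.6 °C, which is < 23 °C, so it is Category FL (Flammable Liquid).
Self-accelerating decomposition temperature 15.5 °C meets the Category SR criterion (Self-Reactive), so the organic peroxide kit is Category SR.
Category SR net quantity: (three 44.17 kg packs = 132.51 kg) + 132.5 kg = 265.01 kg.
265.01 kg > 250 kg (rail limit, Category SR) — over the limit.
Category FL quantity: three 1.1 fl oz containers = 97.68 mL.
That is within the Category FL rail limit of 100 mL.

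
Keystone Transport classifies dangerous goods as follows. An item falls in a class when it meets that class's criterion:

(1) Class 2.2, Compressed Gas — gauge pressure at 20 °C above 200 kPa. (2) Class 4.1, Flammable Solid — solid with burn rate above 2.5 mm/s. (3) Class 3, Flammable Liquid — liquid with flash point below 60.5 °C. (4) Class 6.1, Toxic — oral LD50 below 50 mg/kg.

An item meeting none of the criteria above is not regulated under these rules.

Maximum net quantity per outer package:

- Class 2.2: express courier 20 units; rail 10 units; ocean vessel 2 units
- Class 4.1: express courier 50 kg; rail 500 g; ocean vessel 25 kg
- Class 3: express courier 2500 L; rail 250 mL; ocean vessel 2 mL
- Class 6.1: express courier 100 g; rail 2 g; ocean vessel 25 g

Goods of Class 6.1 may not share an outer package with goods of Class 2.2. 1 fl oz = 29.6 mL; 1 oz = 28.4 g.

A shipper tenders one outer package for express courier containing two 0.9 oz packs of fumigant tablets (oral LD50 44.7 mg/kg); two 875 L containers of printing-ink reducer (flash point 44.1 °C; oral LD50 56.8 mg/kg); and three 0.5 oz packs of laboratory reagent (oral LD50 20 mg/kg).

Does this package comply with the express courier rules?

Yes

With oral LD50 44.7 mg/kg (< 50 mg/kg), the fumigant tablets fall in Class 6.1.
Printing-ink reducer: flash point 44.1 °C < 60.5 °C → Class 3 (Flammable Liquid).
Laboratory reagent: oral LD50 20 mg/kg < 50 mg/kg → Class 6.1 (Toxic).
Total Class 6.1: (two 0.9 oz packs = 51.12 g) + (three 0.5 oz packs = 42.6 g) = 93.72 g.
That is within the Class 6.1 express courier limit of 100 g.
Class 3 quantity: two 875 L containers = 1750 L.
That is within the Class 3 express courier limit of 2500 L.
The segregation rule (Class 6.1 with Class 2.2) does not apply to Class 6.1 with Class 3.
Every hazard class is within its express courier limit and no segregation rule is violated.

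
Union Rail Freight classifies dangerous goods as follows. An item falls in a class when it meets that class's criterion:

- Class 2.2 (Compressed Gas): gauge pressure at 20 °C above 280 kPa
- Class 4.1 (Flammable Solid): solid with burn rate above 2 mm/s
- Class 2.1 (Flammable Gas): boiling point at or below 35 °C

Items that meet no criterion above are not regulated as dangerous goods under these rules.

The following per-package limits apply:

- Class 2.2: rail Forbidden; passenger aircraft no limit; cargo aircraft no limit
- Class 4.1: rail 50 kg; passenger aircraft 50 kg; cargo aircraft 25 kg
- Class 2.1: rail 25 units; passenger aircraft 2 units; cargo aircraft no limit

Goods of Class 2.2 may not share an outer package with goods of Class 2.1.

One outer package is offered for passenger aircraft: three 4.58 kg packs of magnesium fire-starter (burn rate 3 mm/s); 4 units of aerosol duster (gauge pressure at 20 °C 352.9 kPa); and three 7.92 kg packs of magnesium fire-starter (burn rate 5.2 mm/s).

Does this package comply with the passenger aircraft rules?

Yes

With burn rate 3 mm/s (> 2 mm/s), the magnesium fire-starter falls in Class 4.1.
Gauge pressure at 20 °C 352.9 kPa meets the Class 2.2 criterion (Compressed Gas), so the aerosol duster is Class 2.2.
The magnesium fire-starter has burn rate 5.2 mm/s, which is > 2 mm/s, so it is Class 4.1 (Flammable Solid).
Class 2.2 quantity: 4 units.
Class 2.2 has no per-package limit by passenger aircraft.
Total Class 4.1: (three 4.58 kg packs = 13.74 kg) + (three 7.92 kg packs = 23.76 kg) = 37.5 kg.
That is within the Class 4.1 passenger aircraft limit of 50 kg.
The segregation rule (Class 2.2 with Class 2.1) does not apply to Class 2.2 with Class 4.1.
Every hazard class is within its passenger aircraft limit and no segregation rule is violated.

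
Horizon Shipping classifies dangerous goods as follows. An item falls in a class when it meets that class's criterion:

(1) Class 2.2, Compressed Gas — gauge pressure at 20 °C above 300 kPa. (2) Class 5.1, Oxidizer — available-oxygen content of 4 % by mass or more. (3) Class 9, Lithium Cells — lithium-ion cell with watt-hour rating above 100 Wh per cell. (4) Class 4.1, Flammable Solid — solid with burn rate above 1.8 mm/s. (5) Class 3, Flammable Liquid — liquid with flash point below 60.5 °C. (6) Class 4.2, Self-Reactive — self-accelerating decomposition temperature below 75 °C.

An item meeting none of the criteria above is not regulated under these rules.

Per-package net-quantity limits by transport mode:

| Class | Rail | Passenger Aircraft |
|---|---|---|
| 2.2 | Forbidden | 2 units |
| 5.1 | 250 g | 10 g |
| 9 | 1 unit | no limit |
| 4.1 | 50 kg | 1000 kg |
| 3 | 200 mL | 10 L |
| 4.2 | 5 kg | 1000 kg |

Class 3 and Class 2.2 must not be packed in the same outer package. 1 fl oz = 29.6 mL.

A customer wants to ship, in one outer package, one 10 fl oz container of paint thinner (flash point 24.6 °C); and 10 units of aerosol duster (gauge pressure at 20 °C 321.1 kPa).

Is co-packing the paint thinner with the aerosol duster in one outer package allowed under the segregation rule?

No

Paint thinner: flash point 24.6 °C < 60.5 °C → Class 3 (Flammable Liquid).
With gauge pressure at 20 °C 321.1 kPa (> 300 kPa), the aerosol duster falls in Class 2.2.
Class 3 and Class 2.2 may not share an outer package.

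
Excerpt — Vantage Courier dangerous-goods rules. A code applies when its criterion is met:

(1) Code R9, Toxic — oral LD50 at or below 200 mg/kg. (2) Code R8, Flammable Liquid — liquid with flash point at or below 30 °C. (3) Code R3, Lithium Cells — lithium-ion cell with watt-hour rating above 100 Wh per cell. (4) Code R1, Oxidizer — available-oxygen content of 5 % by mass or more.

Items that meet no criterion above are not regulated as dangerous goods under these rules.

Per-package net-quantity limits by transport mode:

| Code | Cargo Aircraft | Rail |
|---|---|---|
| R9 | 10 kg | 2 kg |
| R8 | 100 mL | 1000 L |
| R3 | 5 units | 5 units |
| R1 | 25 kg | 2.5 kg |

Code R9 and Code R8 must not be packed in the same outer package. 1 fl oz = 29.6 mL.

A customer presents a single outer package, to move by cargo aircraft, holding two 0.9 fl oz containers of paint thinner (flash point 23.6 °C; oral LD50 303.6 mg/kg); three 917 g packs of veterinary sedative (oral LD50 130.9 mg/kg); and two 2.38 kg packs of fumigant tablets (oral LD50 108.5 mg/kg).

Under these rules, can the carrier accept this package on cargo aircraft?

No

With flash point 23.6 °C (≤ 30 °C), the paint thinner falls in Code R8.
With oral LD50 130.9 mg/kg (≤ 200 mg/kg), the veterinary sedative falls in Code R9.
Oral LD50 108.5 mg/kg meets the Code R9 criterion (Toxic), so the fumigant tablets are Code R9.
Total Code R9: (three 917 g packs = 2.751 kg) + (two 2.38 kg packs = 4.76 kg) = 7.511 kg.
7.511 kg is within the cargo aircraft limit of 10 kg for Code R9.
Code R8 quantity: two 0.9 fl oz containers = 53.28 mL.
53.28 mL is within the cargo aircraft limit of 100 mL for Code R8.
Code R9 and Code R8 may not share an outer package.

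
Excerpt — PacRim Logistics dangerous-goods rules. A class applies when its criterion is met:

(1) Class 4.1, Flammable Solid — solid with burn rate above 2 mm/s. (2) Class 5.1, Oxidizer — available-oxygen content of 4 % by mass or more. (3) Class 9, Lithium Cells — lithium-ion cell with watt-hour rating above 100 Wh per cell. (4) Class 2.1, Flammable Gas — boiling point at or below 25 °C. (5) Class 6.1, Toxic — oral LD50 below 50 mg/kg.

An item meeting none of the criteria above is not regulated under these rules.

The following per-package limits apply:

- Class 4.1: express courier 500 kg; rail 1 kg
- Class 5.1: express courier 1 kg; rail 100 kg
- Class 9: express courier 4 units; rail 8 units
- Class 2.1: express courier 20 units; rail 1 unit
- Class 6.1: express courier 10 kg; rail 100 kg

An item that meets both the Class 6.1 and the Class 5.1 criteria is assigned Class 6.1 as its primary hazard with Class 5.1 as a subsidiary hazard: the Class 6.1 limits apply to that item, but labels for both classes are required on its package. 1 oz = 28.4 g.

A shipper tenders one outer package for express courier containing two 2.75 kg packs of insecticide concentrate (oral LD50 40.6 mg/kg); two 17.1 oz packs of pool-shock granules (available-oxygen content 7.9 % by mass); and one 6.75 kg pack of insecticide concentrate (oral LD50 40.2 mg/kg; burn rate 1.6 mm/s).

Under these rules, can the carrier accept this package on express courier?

No

Oral LD50 40.6 mg/kg meets the Class 6.1 criterion (Toxic), so the insecticide concentrate is Class 6.1.
With available-oxygen content 7.9 % by mass (≥ 4 % by mass), the pool-shock granules fall in Class 5.1.
Insecticide concentrate: oral LD50 40.2 mg/kg < 50 mg/kg → Class 6.1 (Toxic).
Total Class 6.1: (two 2.75 kg packs = 5.5 kg) + 6.75 kg = 12.25 kg.
12.25 kg exceeds the express courier limit of 10 kg for Class 6.1.
Class 5.1 quantity: two 17.1 oz packs = 971.28 g.
That is within the Class 5.1 express courier limit of 1 kg.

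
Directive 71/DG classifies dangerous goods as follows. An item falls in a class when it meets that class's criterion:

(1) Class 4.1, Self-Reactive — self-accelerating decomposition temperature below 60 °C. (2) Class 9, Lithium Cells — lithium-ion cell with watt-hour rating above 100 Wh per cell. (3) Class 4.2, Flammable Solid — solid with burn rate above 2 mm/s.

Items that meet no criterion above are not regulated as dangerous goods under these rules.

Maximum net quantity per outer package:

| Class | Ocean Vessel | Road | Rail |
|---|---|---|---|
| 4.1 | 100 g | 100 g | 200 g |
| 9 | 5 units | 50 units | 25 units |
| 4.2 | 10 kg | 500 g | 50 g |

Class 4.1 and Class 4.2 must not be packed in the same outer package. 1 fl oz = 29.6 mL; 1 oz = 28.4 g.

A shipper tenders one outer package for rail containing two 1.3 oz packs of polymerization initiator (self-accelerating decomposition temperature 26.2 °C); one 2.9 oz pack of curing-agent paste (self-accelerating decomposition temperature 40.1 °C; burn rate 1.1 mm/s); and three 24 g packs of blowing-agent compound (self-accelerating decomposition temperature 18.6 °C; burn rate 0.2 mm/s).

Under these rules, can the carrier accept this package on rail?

Self-accelerating decomposition temperature 26.2 °C meets the Class 4.1 criterion (Self-Reactive), so the polymerization initiator is Class 4.1.
Curing-agent paste: self-accelerating decomposition temperature 40.1 °C < 60 °C → Class 4.1 (Self-Reactive).
Blowing-agent compound: self-accelerating decomposition temperature 18.6 °C < 60 °C → Class 4.1 (Self-Reactive).
Class 4.1 net quantity: (two 1.3 oz packs = 73.84 g) + (one 2.9 oz pack = 82.36 g) + (three 24 g packs = 72 g) = 228.2 g.
228.2 g > 200 g (rail limit, Class 4.1) — over the limit.

No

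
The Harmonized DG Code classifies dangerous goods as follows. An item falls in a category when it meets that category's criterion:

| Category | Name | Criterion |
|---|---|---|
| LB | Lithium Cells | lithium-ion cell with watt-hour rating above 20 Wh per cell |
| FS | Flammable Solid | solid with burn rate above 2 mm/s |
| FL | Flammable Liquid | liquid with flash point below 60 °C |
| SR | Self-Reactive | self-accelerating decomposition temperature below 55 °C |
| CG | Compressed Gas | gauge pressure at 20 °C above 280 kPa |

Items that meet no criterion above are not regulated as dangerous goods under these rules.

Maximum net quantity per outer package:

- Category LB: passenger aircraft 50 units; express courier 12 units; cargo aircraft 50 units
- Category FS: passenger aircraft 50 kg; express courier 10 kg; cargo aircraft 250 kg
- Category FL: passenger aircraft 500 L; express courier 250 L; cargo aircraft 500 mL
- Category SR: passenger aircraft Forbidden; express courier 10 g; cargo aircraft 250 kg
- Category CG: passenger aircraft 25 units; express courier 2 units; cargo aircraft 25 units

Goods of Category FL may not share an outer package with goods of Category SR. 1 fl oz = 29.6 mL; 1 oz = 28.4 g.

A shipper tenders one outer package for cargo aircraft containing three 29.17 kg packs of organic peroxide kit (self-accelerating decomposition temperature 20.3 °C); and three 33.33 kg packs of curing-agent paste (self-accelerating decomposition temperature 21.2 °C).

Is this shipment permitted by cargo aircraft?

Yes

The organic peroxide kit has self-accelerating decomposition temperature 20.3 °C, which is < 55 °C, so it is Category SR (Self-Reactive).
Curing-agent paste: self-accelerating decomposition temperature 21.2 °C < 55 °C → Category SR (Self-Reactive).
Category SR net quantity: (three 29.17 kg packs = 87.51 kg) + (three 33.33 kg packs = 99.99 kg) = 187.5 kg.
187.5 kg is within the cargo aircraft limit of 250 kg for Category SR.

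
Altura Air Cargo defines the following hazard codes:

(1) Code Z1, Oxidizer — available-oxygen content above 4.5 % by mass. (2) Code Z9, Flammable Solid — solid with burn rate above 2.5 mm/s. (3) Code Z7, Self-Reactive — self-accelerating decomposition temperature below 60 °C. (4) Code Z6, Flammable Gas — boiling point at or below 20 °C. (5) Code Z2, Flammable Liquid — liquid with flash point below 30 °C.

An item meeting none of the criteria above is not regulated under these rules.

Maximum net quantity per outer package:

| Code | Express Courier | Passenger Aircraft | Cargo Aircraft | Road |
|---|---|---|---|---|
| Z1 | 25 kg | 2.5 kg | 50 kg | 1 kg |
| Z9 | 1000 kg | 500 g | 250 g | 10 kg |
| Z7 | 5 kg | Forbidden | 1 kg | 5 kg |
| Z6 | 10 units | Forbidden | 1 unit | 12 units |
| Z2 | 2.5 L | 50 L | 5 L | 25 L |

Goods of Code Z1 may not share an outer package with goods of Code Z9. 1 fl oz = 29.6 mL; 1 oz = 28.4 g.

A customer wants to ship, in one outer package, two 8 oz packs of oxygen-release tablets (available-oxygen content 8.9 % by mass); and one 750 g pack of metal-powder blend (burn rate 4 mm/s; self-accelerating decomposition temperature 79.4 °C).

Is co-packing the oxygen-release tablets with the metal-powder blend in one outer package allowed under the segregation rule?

No

Available-oxygen content 8.9 % by mass meets the Code Z1 criterion (Oxidizer), so the oxygen-release tablets are Code Z1.
The metal-powder blend has burn rate 4 mm/s, which is > 2.5 mm/s, so it is Code Z9 (Flammable Solid).
Code Z1 and Code Z9 may not share an outer package.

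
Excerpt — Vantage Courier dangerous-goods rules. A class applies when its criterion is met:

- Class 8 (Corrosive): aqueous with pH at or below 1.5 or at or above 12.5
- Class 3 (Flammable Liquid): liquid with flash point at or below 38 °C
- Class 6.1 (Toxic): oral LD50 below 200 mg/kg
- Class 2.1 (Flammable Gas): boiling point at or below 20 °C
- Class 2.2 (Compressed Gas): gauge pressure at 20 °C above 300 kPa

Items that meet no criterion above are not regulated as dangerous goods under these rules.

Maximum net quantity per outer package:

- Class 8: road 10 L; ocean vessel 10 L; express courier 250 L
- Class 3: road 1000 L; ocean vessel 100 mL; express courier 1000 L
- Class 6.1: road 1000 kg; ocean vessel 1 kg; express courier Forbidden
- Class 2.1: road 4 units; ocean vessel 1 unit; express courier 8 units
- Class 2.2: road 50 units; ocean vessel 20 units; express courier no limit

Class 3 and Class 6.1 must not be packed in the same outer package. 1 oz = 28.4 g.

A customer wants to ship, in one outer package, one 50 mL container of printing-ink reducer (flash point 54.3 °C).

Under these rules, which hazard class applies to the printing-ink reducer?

flash point 54.3 °C is not below 38 °C, so Class 3 does not apply.
No criterion is met, so the item is not regulated.

Not regulated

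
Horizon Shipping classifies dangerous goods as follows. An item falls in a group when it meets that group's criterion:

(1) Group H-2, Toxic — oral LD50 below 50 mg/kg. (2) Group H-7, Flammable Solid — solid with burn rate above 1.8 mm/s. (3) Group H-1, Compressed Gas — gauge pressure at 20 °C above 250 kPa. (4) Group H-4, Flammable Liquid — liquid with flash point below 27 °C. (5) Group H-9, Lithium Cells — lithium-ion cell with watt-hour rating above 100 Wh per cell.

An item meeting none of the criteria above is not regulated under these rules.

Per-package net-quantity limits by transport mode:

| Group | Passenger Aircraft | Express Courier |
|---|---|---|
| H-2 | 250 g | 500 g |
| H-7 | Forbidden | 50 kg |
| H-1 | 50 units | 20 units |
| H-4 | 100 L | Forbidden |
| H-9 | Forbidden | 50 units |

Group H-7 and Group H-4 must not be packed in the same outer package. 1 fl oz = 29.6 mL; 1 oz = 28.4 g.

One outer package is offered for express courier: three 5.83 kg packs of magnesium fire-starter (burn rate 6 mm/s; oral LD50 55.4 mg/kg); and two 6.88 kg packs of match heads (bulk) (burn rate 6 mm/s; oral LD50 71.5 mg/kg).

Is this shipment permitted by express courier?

Yes

With burn rate 6 mm/s (> 1.8 mm/s), the magnesium fire-starter falls in Group H-7.
Burn rate 6 mm/s meets the Group H-7 criterion (Flammable Solid), so the match heads (bulk) are Group H-7.
Total Group H-7: (three 5.83 kg packs = 17.49 kg) + (two 6.88 kg packs = 13.76 kg) = 31.25 kg.
That is within the Group H-7 express courier limit of 50 kg.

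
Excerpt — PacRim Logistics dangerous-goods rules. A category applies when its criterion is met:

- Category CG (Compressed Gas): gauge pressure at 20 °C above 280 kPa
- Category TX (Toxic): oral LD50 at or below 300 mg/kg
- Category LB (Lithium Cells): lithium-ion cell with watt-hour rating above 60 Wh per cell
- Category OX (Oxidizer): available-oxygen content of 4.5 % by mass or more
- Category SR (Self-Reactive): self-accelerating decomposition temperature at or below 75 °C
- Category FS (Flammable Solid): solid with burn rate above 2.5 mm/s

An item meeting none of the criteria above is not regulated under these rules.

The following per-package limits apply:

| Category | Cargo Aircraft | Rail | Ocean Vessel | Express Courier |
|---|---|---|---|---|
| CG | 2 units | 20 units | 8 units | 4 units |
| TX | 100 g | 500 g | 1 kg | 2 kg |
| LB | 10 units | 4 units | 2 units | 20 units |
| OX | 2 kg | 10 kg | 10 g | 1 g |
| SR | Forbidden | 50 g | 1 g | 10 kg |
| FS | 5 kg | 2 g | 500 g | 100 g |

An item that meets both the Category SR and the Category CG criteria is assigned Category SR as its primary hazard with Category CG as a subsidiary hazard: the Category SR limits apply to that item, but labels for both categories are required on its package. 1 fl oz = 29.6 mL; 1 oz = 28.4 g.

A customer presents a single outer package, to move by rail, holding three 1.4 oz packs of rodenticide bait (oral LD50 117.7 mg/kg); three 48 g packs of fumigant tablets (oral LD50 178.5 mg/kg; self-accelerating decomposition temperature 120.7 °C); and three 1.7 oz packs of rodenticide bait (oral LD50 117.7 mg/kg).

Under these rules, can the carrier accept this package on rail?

Rodenticide bait: oral LD50 117.7 mg/kg ≤ 300 mg/kg → Category TX (Toxic).
Oral LD50 178.5 mg/kg meets the Category TX criterion (Toxic), so the fumigant tablets are Category TX.
The rodenticide bait has oral LD50 117.7 mg/kg, which is ≤ 300 mg/kg, so it is Category TX (Toxic).
Category TX net quantity: (three 1.4 oz packs = 119.28 g) + (three 48 g packs = 144 g) + (three 1.7 oz packs = 144.84 g) = 408.12 g.
408.12 g ≤ 500 g (rail limit, Category TX) — within limit.

Yes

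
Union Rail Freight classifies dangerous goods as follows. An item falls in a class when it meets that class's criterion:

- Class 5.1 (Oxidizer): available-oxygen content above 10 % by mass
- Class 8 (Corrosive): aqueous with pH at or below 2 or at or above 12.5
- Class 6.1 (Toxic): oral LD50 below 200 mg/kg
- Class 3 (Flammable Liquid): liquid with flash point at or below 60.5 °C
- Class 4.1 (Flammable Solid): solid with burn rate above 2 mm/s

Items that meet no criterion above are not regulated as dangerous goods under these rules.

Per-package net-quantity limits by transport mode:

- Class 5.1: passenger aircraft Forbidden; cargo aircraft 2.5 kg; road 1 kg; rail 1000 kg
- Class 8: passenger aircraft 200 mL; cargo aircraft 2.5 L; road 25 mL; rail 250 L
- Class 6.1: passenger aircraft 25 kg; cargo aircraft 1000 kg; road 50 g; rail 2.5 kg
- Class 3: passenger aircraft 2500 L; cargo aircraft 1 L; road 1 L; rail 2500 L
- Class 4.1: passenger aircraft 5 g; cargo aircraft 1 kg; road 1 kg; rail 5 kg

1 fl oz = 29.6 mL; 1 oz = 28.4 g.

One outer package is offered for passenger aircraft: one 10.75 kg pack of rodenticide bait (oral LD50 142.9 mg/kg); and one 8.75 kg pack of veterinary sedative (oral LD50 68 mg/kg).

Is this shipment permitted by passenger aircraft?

Rodenticide bait: oral LD50 142.9 mg/kg < 200 mg/kg → Class 6.1 (Toxic).
The veterinary sedative has oral LD50 68 mg/kg, which is < 200 mg/kg, so it is Class 6.1 (Toxic).
Class 6.1 net quantity: 10.75 kg + 8.75 kg = 19.5 kg.
19.5 kg is within the passenger aircraft limit of 25 kg for Class 6.1.

Yes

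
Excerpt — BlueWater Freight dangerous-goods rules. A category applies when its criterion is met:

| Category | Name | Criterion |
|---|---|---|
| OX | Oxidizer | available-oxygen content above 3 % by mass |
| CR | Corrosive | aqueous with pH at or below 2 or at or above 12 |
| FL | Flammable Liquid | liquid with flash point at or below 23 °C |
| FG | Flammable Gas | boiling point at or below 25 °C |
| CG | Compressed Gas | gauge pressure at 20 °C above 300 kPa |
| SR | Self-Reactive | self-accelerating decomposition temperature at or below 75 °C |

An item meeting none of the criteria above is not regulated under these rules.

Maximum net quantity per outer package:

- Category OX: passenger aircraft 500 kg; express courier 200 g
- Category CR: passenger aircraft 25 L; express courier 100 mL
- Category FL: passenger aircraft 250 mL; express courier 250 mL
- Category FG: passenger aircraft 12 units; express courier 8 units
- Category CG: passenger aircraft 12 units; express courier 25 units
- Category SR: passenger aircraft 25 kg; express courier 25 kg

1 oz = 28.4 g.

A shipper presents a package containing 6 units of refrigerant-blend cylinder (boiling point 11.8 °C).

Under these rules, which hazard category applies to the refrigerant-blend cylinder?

The refrigerant-blend cylinder has boiling point 11.8 °C, which is ≤ 25 °C, so it is Category FG (Flammable Gas).

Category FG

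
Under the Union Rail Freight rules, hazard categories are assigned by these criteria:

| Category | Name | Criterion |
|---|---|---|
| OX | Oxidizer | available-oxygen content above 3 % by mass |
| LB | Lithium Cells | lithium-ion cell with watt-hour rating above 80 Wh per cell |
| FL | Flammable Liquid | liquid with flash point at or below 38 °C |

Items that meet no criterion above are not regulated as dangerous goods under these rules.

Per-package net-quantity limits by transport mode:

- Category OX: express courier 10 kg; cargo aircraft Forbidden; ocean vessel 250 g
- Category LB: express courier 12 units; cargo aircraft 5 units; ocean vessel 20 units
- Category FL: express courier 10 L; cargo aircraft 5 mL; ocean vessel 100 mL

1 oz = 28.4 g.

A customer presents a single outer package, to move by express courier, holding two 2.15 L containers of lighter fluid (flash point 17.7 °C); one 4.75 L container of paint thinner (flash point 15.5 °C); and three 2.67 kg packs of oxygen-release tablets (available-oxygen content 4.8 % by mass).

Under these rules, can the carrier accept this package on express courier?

Yes

Lighter fluid: flash point 17.7 °C ≤ 38 °C → Category FL (Flammable Liquid).
With flash point 15.5 °C (≤ 38 °C), the paint thinner falls in Category FL.
Available-oxygen content 4.8 % by mass meets the Category OX criterion (Oxidizer), so the oxygen-release tablets are Category OX.
Category OX quantity: three 2.67 kg packs = 8.01 kg.
That is within the Category OX express courier limit of 10 kg.
Category FL net quantity: (two 2.15 L containers = 4.3 L) + 4.75 L = 9.05 L.
9.05 L is within the express courier limit of 10 L for Category FL.
Every hazard category is within its express courier limit and no segregation rule is violated.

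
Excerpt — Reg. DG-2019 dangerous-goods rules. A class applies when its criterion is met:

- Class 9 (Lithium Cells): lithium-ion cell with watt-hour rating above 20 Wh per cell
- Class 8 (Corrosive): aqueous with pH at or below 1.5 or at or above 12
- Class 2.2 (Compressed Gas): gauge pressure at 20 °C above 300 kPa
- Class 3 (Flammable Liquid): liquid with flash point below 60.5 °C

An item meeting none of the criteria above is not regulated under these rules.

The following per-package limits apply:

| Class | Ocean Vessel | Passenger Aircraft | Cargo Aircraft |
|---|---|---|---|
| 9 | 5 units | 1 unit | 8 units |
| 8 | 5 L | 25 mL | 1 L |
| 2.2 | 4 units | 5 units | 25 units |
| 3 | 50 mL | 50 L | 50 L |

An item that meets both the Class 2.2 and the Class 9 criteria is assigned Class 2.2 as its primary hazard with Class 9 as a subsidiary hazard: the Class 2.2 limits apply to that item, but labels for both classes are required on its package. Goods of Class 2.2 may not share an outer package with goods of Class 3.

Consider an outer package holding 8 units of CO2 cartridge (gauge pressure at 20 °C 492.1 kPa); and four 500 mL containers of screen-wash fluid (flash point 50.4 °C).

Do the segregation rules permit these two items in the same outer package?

The CO2 cartridge has gauge pressure at 20 °C 492.1 kPa, which is > 300 kPa, so it is Class 2.2 (Compressed Gas).
Flash point 50.4 °C meets the Class 3 criterion (Flammable Liquid), so the screen-wash fluid is Class 3.
Class 2.2 and Class 3 may not share an outer package.

No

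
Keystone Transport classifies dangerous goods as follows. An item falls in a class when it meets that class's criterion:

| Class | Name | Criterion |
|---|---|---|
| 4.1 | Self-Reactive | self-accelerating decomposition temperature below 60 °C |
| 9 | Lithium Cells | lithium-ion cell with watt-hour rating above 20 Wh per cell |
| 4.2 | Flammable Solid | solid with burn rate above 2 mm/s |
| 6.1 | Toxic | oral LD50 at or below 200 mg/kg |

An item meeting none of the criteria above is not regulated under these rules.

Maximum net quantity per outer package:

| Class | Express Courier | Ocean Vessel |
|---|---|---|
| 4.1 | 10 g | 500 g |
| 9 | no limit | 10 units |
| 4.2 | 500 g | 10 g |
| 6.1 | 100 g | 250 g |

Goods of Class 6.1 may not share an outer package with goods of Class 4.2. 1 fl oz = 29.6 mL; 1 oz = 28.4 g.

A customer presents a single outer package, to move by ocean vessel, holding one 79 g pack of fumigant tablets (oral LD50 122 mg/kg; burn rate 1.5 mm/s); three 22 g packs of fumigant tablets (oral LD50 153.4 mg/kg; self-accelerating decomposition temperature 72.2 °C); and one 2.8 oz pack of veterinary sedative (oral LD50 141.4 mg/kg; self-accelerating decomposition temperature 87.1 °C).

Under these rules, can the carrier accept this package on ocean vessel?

Oral LD50 122 mg/kg meets the Class 6.1 criterion (Toxic), so the fumigant tablets are Class 6.1.
Fumigant tablets: oral LD50 153.4 mg/kg ≤ 200 mg/kg → Class 6.1 (Toxic).
The veterinary sedative has oral LD50 141.4 mg/kg, which is ≤ 200 mg/kg, so it is Class 6.1 (Toxic).
Total Class 6.1: 79 g + (three 22 g packs = 66 g) + (one 2.8 oz pack = 79.52 g) = 224.52 g.
224.52 g is within the ocean vessel limit of 250 g for Class 6.1.

Yes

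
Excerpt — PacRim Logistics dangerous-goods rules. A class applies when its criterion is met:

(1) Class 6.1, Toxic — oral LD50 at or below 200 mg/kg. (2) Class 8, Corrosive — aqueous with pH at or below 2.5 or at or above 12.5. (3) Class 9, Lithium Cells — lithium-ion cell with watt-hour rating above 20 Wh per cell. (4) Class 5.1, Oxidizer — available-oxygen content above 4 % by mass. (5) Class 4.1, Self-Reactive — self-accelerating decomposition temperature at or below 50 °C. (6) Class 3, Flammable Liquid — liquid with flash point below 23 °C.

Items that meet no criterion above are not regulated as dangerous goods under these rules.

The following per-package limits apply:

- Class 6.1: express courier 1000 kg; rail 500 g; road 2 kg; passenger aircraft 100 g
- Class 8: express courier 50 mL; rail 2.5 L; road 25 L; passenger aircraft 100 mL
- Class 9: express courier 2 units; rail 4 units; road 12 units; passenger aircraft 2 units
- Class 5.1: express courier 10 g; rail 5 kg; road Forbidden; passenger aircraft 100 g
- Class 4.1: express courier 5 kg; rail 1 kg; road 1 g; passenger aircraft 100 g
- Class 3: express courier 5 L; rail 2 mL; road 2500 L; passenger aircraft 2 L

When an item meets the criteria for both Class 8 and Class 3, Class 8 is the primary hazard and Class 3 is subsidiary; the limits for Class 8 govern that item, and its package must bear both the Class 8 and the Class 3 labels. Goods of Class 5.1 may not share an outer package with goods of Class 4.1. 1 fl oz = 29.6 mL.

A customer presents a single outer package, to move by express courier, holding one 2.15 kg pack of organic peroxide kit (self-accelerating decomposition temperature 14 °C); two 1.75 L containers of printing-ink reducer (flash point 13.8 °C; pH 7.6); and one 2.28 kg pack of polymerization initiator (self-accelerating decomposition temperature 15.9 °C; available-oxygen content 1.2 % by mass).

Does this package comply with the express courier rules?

Self-accelerating decomposition temperature 14 °C meets the Class 4.1 criterion (Self-Reactive), so the organic peroxide kit is Class 4.1.
Flash point 13.8 °C meets the Class 3 criterion (Flammable Liquid), so the printing-ink reducer is Class 3.
Self-accelerating decomposition temperature 15.9 °C meets the Class 4.1 criterion (Self-Reactive), so the polymerization initiator is Class 4.1.
Total Class 4.1: 2.15 kg + 2.28 kg = 4.43 kg.
That is within the Class 4.1 express courier limit of 5 kg.
Class 3 quantity: two 1.75 L containers = 3.5 L.
3.5 L ≤ 5 L (express courier limit, Class 3) — within limit.
The segregation rule (Class 5.1 with Class 4.1) does not apply to Class 4.1 with Class 3.
Every hazard class is within its express courier limit and no segregation rule is violated.

Yes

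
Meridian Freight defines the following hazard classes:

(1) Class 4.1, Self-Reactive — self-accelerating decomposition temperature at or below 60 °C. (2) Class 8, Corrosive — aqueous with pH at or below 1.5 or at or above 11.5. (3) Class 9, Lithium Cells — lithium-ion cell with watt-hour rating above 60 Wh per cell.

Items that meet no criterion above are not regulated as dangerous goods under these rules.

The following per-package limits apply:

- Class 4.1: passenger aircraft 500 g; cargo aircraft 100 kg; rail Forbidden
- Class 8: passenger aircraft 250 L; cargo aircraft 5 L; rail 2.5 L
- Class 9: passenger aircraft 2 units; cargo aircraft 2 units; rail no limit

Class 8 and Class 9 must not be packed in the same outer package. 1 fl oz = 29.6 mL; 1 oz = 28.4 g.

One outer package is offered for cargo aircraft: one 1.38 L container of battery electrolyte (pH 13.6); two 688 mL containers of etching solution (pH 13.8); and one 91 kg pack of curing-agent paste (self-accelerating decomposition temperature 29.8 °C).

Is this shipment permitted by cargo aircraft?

The battery electrolyte has pH 13.6, which is ≥ 11.5, so it is Class 8 (Corrosive).
pH 13.8 meets the Class 8 criterion (Corrosive), so the etching solution is Class 8.
Self-accelerating decomposition temperature 29.8 °C meets the Class 4.1 criterion (Self-Reactive), so the curing-agent paste is Class 4.1.
Class 8 net quantity: 1.38 L + (two 688 mL containers = 1.376 L) = 2.756 L.
2.756 L ≤ 5 L (cargo aircraft limit, Class 8) — within limit.
Class 4.1 quantity: 91 kg.
91 kg ≤ 100 kg (cargo aircraft limit, Class 4.1) — within limit.
The segregation rule (Class 8 with Class 9) does not apply to Class 8 with Class 4.1.
Every hazard class is within its cargo aircraft limit and no segregation rule is violated.

Yes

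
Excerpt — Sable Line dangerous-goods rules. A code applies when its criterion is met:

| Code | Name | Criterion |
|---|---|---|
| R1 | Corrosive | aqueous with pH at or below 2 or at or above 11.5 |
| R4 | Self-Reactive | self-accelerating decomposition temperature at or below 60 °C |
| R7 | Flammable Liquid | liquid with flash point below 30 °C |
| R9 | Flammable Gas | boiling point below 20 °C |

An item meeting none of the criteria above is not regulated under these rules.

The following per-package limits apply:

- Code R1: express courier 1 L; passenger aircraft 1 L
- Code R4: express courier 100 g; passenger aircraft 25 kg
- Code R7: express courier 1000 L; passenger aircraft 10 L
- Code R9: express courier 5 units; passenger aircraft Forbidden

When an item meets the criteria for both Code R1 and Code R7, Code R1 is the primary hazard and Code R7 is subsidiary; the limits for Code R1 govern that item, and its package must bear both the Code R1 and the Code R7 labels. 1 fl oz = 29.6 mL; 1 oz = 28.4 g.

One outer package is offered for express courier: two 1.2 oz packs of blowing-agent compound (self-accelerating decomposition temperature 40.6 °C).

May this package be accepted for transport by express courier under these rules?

Yes

The blowing-agent compound has self-accelerating decomposition temperature 40.6 °C, which is ≤ 60 °C, so it is Code R4 (Self-Reactive).
Code R4 quantity: two 1.2 oz packs = 68.16 g.
68.16 g ≤ 100 g (express courier limit, Code R4) — within limit.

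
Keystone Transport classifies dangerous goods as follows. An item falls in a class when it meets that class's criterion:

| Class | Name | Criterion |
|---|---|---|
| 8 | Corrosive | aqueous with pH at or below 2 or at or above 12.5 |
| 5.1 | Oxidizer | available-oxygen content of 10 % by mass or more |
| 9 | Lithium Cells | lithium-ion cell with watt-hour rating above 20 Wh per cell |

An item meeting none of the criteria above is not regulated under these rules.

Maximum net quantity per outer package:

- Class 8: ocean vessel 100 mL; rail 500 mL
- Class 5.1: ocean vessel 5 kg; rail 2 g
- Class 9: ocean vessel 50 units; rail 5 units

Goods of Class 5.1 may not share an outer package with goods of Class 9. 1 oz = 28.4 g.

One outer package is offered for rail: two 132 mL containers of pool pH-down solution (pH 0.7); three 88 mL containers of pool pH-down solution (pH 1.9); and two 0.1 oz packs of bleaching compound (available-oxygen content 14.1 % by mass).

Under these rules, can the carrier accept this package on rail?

Pool pH-down solution: pH 0.7 ≤ 2 → Class 8 (Corrosive).
The pool pH-down solution has pH 1.9, which is ≤ 2, so it is Class 8 (Corrosive).
Bleaching compound: available-oxygen content 14.1 % by mass ≥ 10 % by mass → Class 5.1 (Oxidizer).
Class 8 net quantity: (two 132 mL containers = 264 mL) + (three 88 mL containers = 264 mL) = 528 mL.
528 mL exceeds the rail limit of 500 mL for Class 8.
Class 5.1 quantity: two 0.1 oz packs = 5.68 g.
5.68 g exceeds the rail limit of 2 g for Class 5.1.
The segregation rule (Class 5.1 with Class 9) does not apply to Class 8 with Class 5.1.

No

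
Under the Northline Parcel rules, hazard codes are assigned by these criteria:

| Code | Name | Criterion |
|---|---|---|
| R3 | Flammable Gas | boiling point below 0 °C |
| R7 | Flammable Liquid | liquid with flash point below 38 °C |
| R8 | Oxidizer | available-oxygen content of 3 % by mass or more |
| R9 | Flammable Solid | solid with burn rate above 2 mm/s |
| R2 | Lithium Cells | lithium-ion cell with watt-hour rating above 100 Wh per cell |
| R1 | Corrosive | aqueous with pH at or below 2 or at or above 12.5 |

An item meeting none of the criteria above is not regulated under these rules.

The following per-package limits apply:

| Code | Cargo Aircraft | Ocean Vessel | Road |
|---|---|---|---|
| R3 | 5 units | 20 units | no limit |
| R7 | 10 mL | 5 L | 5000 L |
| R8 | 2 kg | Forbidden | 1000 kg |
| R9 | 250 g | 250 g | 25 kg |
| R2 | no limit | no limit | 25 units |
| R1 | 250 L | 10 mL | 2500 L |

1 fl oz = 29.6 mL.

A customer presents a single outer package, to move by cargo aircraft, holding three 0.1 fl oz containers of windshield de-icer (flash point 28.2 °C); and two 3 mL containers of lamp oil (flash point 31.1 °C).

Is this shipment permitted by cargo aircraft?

Flash point 28.2 °C meets the Code R7 criterion (Flammable Liquid), so the windshield de-icer is Code R7.
With flash point 31.1 °C (< 38 °C), the lamp oil falls in Code R7.
Code R7 net quantity: (three 0.1 fl oz containers = 8.88 mL) + (two 3 mL containers = 6 mL) = 14.88 mL.
14.88 mL exceeds the cargo aircraft limit of 10 mL for Code R7.

No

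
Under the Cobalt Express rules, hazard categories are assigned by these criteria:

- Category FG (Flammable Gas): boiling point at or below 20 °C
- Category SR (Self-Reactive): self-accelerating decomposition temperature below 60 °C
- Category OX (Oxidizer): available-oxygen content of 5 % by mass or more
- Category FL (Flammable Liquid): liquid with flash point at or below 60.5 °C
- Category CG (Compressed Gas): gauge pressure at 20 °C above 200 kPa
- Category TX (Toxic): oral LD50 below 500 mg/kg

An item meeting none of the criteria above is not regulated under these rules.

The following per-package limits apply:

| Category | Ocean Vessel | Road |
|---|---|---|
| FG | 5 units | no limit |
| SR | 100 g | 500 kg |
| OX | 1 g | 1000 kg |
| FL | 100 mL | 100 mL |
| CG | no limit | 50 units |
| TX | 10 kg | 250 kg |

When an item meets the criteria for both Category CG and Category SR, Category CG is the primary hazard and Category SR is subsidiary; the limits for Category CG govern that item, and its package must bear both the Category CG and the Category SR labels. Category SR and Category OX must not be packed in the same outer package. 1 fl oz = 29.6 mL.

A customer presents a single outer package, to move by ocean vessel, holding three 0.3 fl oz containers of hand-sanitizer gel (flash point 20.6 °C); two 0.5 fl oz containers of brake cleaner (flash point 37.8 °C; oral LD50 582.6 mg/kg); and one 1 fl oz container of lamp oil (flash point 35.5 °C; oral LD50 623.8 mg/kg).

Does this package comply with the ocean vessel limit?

Yes

With flash point 20.6 °C (≤ 60.5 °C), the hand-sanitizer gel falls in Category FL.
Brake cleaner: flash point 37.8 °C ≤ 60.5 °C → Category FL (Flammable Liquid).
The lamp oil has flash point 35.5 °C, which is ≤ 60.5 °C, so it is Category FL (Flammable Liquid).
Category FL net quantity: (three 0.3 fl oz containers = 26.64 mL) + (two 0.5 fl oz containers = 29.6 mL) + (one 1 fl oz container = 29.6 mL) = 85.84 mL.
That is within the Category FL ocean vessel limit of 100 mL.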